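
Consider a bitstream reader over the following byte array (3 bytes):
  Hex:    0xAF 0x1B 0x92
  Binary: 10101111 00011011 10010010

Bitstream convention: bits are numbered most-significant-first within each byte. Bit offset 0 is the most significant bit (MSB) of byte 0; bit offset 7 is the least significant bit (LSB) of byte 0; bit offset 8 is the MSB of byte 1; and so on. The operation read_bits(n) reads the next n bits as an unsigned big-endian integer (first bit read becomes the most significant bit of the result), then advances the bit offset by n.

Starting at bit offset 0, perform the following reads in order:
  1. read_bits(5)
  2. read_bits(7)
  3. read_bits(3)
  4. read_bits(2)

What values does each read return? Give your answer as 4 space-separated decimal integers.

Read 1: bits[0:5] width=5 -> value=21 (bin 10101); offset now 5 = byte 0 bit 5; 19 bits remain
Read 2: bits[5:12] width=7 -> value=113 (bin 1110001); offset now 12 = byte 1 bit 4; 12 bits remain
Read 3: bits[12:15] width=3 -> value=5 (bin 101); offset now 15 = byte 1 bit 7; 9 bits remain
Read 4: bits[15:17] width=2 -> value=3 (bin 11); offset now 17 = byte 2 bit 1; 7 bits remain

Answer: 21 113 5 3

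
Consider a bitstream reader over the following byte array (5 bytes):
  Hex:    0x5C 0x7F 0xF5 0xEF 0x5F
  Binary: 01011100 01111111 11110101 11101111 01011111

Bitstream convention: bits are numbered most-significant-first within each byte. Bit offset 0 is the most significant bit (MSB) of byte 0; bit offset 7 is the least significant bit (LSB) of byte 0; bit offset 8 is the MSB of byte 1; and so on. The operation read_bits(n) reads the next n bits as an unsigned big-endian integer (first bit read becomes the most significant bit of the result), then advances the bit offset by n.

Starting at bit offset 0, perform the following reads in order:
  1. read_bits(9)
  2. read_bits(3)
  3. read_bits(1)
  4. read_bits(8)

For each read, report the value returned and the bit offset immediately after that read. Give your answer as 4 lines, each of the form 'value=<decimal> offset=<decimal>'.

Answer: value=184 offset=9
value=7 offset=12
value=1 offset=13
value=254 offset=21

Derivation:
Read 1: bits[0:9] width=9 -> value=184 (bin 010111000); offset now 9 = byte 1 bit 1; 31 bits remain
Read 2: bits[9:12] width=3 -> value=7 (bin 111); offset now 12 = byte 1 bit 4; 28 bits remain
Read 3: bits[12:13] width=1 -> value=1 (bin 1); offset now 13 = byte 1 bit 5; 27 bits remain
Read 4: bits[13:21] width=8 -> value=254 (bin 11111110); offset now 21 = byte 2 bit 5; 19 bits remain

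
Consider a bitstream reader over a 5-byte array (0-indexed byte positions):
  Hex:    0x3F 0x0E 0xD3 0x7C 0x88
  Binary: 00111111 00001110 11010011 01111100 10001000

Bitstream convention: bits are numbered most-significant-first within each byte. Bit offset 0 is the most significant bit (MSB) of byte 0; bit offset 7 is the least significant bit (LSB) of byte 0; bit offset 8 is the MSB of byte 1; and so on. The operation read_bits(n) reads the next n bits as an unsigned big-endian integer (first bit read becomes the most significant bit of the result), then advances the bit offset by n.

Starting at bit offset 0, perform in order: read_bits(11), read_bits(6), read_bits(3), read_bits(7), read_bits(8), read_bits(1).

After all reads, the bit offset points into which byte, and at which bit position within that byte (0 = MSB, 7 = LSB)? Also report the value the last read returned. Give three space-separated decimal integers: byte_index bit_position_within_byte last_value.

Answer: 4 4 0

Derivation:
Read 1: bits[0:11] width=11 -> value=504 (bin 00111111000); offset now 11 = byte 1 bit 3; 29 bits remain
Read 2: bits[11:17] width=6 -> value=29 (bin 011101); offset now 17 = byte 2 bit 1; 23 bits remain
Read 3: bits[17:20] width=3 -> value=5 (bin 101); offset now 20 = byte 2 bit 4; 20 bits remain
Read 4: bits[20:27] width=7 -> value=27 (bin 0011011); offset now 27 = byte 3 bit 3; 13 bits remain
Read 5: bits[27:35] width=8 -> value=228 (bin 11100100); offset now 35 = byte 4 bit 3; 5 bits remain
Read 6: bits[35:36] width=1 -> value=0 (bin 0); offset now 36 = byte 4 bit 4; 4 bits remain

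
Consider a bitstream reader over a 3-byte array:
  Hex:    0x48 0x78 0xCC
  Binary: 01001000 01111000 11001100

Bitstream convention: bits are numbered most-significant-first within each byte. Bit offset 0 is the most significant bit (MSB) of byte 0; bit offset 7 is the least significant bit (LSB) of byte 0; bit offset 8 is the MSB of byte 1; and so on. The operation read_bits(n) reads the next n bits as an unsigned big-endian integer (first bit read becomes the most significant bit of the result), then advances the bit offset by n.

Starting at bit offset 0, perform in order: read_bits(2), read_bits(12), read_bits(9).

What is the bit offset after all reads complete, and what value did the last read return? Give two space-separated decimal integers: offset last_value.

Answer: 23 102

Derivation:
Read 1: bits[0:2] width=2 -> value=1 (bin 01); offset now 2 = byte 0 bit 2; 22 bits remain
Read 2: bits[2:14] width=12 -> value=542 (bin 001000011110); offset now 14 = byte 1 bit 6; 10 bits remain
Read 3: bits[14:23] width=9 -> value=102 (bin 001100110); offset now 23 = byte 2 bit 7; 1 bits remain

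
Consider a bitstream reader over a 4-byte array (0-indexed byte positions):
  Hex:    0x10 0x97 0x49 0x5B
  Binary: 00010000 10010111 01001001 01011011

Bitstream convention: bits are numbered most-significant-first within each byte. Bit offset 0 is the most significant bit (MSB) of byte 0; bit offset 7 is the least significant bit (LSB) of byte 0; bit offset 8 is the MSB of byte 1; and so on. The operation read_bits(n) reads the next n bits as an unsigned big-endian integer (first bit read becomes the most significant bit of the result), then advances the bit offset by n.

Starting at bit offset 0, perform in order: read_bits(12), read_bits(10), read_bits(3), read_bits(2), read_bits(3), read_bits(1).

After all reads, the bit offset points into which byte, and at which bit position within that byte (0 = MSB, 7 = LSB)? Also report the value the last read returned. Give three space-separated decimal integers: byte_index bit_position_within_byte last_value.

Read 1: bits[0:12] width=12 -> value=265 (bin 000100001001); offset now 12 = byte 1 bit 4; 20 bits remain
Read 2: bits[12:22] width=10 -> value=466 (bin 0111010010); offset now 22 = byte 2 bit 6; 10 bits remain
Read 3: bits[22:25] width=3 -> value=2 (bin 010); offset now 25 = byte 3 bit 1; 7 bits remain
Read 4: bits[25:27] width=2 -> value=2 (bin 10); offset now 27 = byte 3 bit 3; 5 bits remain
Read 5: bits[27:30] width=3 -> value=6 (bin 110); offset now 30 = byte 3 bit 6; 2 bits remain
Read 6: bits[30:31] width=1 -> value=1 (bin 1); offset now 31 = byte 3 bit 7; 1 bits remain

Answer: 3 7 1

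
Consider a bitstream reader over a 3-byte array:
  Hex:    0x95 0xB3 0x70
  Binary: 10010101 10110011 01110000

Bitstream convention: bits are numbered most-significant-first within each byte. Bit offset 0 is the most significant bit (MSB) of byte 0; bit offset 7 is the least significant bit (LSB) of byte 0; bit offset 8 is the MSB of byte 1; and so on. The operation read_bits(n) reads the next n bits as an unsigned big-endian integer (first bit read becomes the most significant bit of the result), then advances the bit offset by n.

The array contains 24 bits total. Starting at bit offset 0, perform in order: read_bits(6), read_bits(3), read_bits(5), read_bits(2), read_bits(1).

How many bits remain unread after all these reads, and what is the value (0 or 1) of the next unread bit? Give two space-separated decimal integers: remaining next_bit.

Answer: 7 1

Derivation:
Read 1: bits[0:6] width=6 -> value=37 (bin 100101); offset now 6 = byte 0 bit 6; 18 bits remain
Read 2: bits[6:9] width=3 -> value=3 (bin 011); offset now 9 = byte 1 bit 1; 15 bits remain
Read 3: bits[9:14] width=5 -> value=12 (bin 01100); offset now 14 = byte 1 bit 6; 10 bits remain
Read 4: bits[14:16] width=2 -> value=3 (bin 11); offset now 16 = byte 2 bit 0; 8 bits remain
Read 5: bits[16:17] width=1 -> value=0 (bin 0); offset now 17 = byte 2 bit 1; 7 bits remain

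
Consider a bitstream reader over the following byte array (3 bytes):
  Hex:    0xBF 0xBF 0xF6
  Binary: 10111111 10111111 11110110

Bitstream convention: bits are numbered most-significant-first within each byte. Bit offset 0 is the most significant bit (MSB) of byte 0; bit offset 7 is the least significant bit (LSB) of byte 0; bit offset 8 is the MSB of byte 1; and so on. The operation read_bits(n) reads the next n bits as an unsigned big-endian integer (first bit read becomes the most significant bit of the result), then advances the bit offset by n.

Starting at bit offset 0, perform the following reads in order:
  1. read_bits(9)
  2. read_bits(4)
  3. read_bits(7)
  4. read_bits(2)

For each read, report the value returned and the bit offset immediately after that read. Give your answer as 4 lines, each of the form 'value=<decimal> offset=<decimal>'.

Answer: value=383 offset=9
value=7 offset=13
value=127 offset=20
value=1 offset=22

Derivation:
Read 1: bits[0:9] width=9 -> value=383 (bin 101111111); offset now 9 = byte 1 bit 1; 15 bits remain
Read 2: bits[9:13] width=4 -> value=7 (bin 0111); offset now 13 = byte 1 bit 5; 11 bits remain
Read 3: bits[13:20] width=7 -> value=127 (bin 1111111); offset now 20 = byte 2 bit 4; 4 bits remain
Read 4: bits[20:22] width=2 -> value=1 (bin 01); offset now 22 = byte 2 bit 6; 2 bits remain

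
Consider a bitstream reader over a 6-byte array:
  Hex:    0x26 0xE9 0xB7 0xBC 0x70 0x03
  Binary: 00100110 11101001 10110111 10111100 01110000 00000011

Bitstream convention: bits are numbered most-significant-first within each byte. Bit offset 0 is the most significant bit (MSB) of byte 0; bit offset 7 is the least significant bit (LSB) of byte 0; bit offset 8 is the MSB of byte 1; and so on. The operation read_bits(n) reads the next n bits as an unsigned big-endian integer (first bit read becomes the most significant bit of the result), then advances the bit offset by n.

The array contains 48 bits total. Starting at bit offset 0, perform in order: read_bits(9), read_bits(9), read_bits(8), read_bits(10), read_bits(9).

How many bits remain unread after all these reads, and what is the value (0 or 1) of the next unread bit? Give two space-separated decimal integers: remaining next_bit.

Read 1: bits[0:9] width=9 -> value=77 (bin 001001101); offset now 9 = byte 1 bit 1; 39 bits remain
Read 2: bits[9:18] width=9 -> value=422 (bin 110100110); offset now 18 = byte 2 bit 2; 30 bits remain
Read 3: bits[18:26] width=8 -> value=222 (bin 11011110); offset now 26 = byte 3 bit 2; 22 bits remain
Read 4: bits[26:36] width=10 -> value=967 (bin 1111000111); offset now 36 = byte 4 bit 4; 12 bits remain
Read 5: bits[36:45] width=9 -> value=0 (bin 000000000); offset now 45 = byte 5 bit 5; 3 bits remain

Answer: 3 0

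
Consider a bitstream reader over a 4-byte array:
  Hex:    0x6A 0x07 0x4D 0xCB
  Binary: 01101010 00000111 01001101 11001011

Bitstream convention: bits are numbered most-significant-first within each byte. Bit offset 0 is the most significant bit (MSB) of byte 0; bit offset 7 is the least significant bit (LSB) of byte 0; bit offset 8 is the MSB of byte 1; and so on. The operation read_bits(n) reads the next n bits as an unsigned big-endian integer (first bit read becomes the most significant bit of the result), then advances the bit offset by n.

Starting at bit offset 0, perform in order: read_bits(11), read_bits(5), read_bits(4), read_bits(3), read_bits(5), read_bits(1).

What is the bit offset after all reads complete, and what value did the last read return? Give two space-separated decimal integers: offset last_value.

Read 1: bits[0:11] width=11 -> value=848 (bin 01101010000); offset now 11 = byte 1 bit 3; 21 bits remain
Read 2: bits[11:16] width=5 -> value=7 (bin 00111); offset now 16 = byte 2 bit 0; 16 bits remain
Read 3: bits[16:20] width=4 -> value=4 (bin 0100); offset now 20 = byte 2 bit 4; 12 bits remain
Read 4: bits[20:23] width=3 -> value=6 (bin 110); offset now 23 = byte 2 bit 7; 9 bits remain
Read 5: bits[23:28] width=5 -> value=28 (bin 11100); offset now 28 = byte 3 bit 4; 4 bits remain
Read 6: bits[28:29] width=1 -> value=1 (bin 1); offset now 29 = byte 3 bit 5; 3 bits remain

Answer: 29 1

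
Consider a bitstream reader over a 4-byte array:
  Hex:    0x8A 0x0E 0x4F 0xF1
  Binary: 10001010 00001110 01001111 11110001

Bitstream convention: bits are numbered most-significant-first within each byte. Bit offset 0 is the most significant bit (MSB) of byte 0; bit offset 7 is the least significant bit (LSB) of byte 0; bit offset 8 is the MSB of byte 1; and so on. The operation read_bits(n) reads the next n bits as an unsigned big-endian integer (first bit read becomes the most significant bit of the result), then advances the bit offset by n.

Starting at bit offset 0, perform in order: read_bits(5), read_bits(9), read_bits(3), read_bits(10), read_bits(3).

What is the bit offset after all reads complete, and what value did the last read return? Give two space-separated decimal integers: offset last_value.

Answer: 30 4

Derivation:
Read 1: bits[0:5] width=5 -> value=17 (bin 10001); offset now 5 = byte 0 bit 5; 27 bits remain
Read 2: bits[5:14] width=9 -> value=131 (bin 010000011); offset now 14 = byte 1 bit 6; 18 bits remain
Read 3: bits[14:17] width=3 -> value=4 (bin 100); offset now 17 = byte 2 bit 1; 15 bits remain
Read 4: bits[17:27] width=10 -> value=639 (bin 1001111111); offset now 27 = byte 3 bit 3; 5 bits remain
Read 5: bits[27:30] width=3 -> value=4 (bin 100); offset now 30 = byte 3 bit 6; 2 bits remain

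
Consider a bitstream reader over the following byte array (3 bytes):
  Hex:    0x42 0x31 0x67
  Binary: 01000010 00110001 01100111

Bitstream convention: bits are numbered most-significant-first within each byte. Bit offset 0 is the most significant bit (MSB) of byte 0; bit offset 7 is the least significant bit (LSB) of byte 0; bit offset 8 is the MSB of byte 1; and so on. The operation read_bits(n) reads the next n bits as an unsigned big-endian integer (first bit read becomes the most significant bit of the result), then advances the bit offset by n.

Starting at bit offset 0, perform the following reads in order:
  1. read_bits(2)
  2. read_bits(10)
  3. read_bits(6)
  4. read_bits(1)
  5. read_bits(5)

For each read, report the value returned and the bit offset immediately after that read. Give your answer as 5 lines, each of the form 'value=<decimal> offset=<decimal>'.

Read 1: bits[0:2] width=2 -> value=1 (bin 01); offset now 2 = byte 0 bit 2; 22 bits remain
Read 2: bits[2:12] width=10 -> value=35 (bin 0000100011); offset now 12 = byte 1 bit 4; 12 bits remain
Read 3: bits[12:18] width=6 -> value=5 (bin 000101); offset now 18 = byte 2 bit 2; 6 bits remain
Read 4: bits[18:19] width=1 -> value=1 (bin 1); offset now 19 = byte 2 bit 3; 5 bits remain
Read 5: bits[19:24] width=5 -> value=7 (bin 00111); offset now 24 = byte 3 bit 0; 0 bits remain

Answer: value=1 offset=2
value=35 offset=12
value=5 offset=18
value=1 offset=19
value=7 offset=24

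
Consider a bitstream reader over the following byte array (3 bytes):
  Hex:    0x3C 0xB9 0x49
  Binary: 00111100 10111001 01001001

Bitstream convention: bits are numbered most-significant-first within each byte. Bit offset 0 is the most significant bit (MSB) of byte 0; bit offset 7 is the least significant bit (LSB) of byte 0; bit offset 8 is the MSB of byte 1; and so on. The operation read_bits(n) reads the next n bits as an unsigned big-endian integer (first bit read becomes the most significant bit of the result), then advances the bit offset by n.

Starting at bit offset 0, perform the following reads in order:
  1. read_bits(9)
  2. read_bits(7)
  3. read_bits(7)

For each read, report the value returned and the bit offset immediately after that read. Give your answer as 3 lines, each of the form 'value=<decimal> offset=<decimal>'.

Answer: value=121 offset=9
value=57 offset=16
value=36 offset=23

Derivation:
Read 1: bits[0:9] width=9 -> value=121 (bin 001111001); offset now 9 = byte 1 bit 1; 15 bits remain
Read 2: bits[9:16] width=7 -> value=57 (bin 0111001); offset now 16 = byte 2 bit 0; 8 bits remain
Read 3: bits[16:23] width=7 -> value=36 (bin 0100100); offset now 23 = byte 2 bit 7; 1 bits remain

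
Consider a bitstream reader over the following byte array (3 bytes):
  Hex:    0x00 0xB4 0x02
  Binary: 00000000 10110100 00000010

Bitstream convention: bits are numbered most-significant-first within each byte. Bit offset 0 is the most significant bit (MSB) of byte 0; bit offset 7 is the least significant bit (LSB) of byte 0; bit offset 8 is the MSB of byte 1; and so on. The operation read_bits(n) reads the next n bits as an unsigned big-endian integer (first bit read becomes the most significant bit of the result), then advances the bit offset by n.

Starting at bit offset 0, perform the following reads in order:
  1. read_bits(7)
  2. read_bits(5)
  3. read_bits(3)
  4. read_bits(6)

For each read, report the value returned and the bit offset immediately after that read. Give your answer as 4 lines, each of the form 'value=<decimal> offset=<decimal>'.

Read 1: bits[0:7] width=7 -> value=0 (bin 0000000); offset now 7 = byte 0 bit 7; 17 bits remain
Read 2: bits[7:12] width=5 -> value=11 (bin 01011); offset now 12 = byte 1 bit 4; 12 bits remain
Read 3: bits[12:15] width=3 -> value=2 (bin 010); offset now 15 = byte 1 bit 7; 9 bits remain
Read 4: bits[15:21] width=6 -> value=0 (bin 000000); offset now 21 = byte 2 bit 5; 3 bits remain

Answer: value=0 offset=7
value=11 offset=12
value=2 offset=15
value=0 offset=21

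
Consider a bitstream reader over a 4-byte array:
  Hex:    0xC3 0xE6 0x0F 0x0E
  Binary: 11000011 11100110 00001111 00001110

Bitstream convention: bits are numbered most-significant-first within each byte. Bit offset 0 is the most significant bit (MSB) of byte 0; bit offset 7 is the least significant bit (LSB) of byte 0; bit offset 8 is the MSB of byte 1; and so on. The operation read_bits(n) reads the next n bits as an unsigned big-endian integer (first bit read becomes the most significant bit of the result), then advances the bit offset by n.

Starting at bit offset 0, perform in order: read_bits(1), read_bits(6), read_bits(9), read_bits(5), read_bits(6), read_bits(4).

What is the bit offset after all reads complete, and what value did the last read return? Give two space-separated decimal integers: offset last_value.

Read 1: bits[0:1] width=1 -> value=1 (bin 1); offset now 1 = byte 0 bit 1; 31 bits remain
Read 2: bits[1:7] width=6 -> value=33 (bin 100001); offset now 7 = byte 0 bit 7; 25 bits remain
Read 3: bits[7:16] width=9 -> value=486 (bin 111100110); offset now 16 = byte 2 bit 0; 16 bits remain
Read 4: bits[16:21] width=5 -> value=1 (bin 00001); offset now 21 = byte 2 bit 5; 11 bits remain
Read 5: bits[21:27] width=6 -> value=56 (bin 111000); offset now 27 = byte 3 bit 3; 5 bits remain
Read 6: bits[27:31] width=4 -> value=7 (bin 0111); offset now 31 = byte 3 bit 7; 1 bits remain

Answer: 31 7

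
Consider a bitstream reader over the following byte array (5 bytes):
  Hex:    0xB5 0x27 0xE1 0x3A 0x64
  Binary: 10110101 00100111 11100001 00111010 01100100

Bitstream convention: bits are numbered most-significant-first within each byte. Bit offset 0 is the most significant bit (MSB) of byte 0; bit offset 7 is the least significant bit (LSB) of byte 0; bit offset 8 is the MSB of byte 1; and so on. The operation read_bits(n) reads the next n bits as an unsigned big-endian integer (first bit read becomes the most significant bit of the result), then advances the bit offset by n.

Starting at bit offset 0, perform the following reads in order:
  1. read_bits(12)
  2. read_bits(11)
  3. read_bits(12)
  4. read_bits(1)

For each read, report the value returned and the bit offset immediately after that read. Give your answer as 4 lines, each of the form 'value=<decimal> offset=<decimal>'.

Answer: value=2898 offset=12
value=1008 offset=23
value=2515 offset=35
value=0 offset=36

Derivation:
Read 1: bits[0:12] width=12 -> value=2898 (bin 101101010010); offset now 12 = byte 1 bit 4; 28 bits remain
Read 2: bits[12:23] width=11 -> value=1008 (bin 01111110000); offset now 23 = byte 2 bit 7; 17 bits remain
Read 3: bits[23:35] width=12 -> value=2515 (bin 100111010011); offset now 35 = byte 4 bit 3; 5 bits remain
Read 4: bits[35:36] width=1 -> value=0 (bin 0); offset now 36 = byte 4 bit 4; 4 bits remain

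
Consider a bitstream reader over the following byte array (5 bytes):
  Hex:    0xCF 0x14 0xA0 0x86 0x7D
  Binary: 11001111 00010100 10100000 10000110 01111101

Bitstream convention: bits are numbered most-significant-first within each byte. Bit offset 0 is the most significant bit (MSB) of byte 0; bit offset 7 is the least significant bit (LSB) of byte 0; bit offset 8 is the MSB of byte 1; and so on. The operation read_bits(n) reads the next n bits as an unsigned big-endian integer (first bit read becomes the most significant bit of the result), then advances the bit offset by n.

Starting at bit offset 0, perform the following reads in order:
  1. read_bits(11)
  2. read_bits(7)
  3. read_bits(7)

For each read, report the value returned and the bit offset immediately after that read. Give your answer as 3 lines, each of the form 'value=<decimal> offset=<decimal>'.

Answer: value=1656 offset=11
value=82 offset=18
value=65 offset=25

Derivation:
Read 1: bits[0:11] width=11 -> value=1656 (bin 11001111000); offset now 11 = byte 1 bit 3; 29 bits remain
Read 2: bits[11:18] width=7 -> value=82 (bin 1010010); offset now 18 = byte 2 bit 2; 22 bits remain
Read 3: bits[18:25] width=7 -> value=65 (bin 1000001); offset now 25 = byte 3 bit 1; 15 bits remain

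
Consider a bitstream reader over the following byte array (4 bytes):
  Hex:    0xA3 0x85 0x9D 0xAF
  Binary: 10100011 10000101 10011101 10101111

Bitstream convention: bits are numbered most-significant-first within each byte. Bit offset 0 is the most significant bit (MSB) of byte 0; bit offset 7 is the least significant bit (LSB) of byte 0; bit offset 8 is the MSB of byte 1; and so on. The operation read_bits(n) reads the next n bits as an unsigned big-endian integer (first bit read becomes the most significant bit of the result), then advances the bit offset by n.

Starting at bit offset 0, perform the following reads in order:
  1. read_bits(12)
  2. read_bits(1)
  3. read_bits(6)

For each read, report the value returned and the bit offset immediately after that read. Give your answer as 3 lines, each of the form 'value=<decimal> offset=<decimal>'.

Read 1: bits[0:12] width=12 -> value=2616 (bin 101000111000); offset now 12 = byte 1 bit 4; 20 bits remain
Read 2: bits[12:13] width=1 -> value=0 (bin 0); offset now 13 = byte 1 bit 5; 19 bits remain
Read 3: bits[13:19] width=6 -> value=44 (bin 101100); offset now 19 = byte 2 bit 3; 13 bits remain

Answer: value=2616 offset=12
value=0 offset=13
value=44 offset=19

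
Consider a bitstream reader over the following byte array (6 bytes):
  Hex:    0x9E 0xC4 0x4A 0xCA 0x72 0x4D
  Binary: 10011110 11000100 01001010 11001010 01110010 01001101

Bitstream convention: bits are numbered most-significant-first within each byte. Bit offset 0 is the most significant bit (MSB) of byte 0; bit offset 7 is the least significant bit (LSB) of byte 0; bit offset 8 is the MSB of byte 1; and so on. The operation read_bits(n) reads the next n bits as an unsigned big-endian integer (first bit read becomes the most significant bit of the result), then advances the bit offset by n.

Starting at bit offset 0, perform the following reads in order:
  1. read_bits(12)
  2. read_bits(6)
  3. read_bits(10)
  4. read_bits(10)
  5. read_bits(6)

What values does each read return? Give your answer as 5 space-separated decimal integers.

Answer: 2540 17 172 668 36

Derivation:
Read 1: bits[0:12] width=12 -> value=2540 (bin 100111101100); offset now 12 = byte 1 bit 4; 36 bits remain
Read 2: bits[12:18] width=6 -> value=17 (bin 010001); offset now 18 = byte 2 bit 2; 30 bits remain
Read 3: bits[18:28] width=10 -> value=172 (bin 0010101100); offset now 28 = byte 3 bit 4; 20 bits remain
Read 4: bits[28:38] width=10 -> value=668 (bin 1010011100); offset now 38 = byte 4 bit 6; 10 bits remain
Read 5: bits[38:44] width=6 -> value=36 (bin 100100); offset now 44 = byte 5 bit 4; 4 bits remain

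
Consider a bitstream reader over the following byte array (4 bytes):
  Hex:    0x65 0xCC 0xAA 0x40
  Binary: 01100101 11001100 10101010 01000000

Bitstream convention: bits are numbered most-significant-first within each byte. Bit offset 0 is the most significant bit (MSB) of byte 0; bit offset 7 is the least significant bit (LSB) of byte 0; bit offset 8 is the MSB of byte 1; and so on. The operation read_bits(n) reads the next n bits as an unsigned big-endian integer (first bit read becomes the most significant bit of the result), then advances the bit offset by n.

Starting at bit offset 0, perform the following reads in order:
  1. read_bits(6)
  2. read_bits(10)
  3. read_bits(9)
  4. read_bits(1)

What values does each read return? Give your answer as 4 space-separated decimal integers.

Answer: 25 460 340 1

Derivation:
Read 1: bits[0:6] width=6 -> value=25 (bin 011001); offset now 6 = byte 0 bit 6; 26 bits remain
Read 2: bits[6:16] width=10 -> value=460 (bin 0111001100); offset now 16 = byte 2 bit 0; 16 bits remain
Read 3: bits[16:25] width=9 -> value=340 (bin 101010100); offset now 25 = byte 3 bit 1; 7 bits remain
Read 4: bits[25:26] width=1 -> value=1 (bin 1); offset now 26 = byte 3 bit 2; 6 bits remain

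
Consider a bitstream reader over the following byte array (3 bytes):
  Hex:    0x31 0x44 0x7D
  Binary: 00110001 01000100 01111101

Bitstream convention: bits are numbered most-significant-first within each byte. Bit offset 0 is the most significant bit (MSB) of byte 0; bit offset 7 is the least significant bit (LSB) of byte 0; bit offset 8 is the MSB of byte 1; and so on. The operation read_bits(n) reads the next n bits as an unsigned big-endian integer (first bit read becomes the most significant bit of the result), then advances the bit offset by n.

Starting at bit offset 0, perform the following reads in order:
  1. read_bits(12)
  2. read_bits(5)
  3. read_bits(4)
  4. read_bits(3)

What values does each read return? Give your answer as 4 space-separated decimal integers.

Read 1: bits[0:12] width=12 -> value=788 (bin 001100010100); offset now 12 = byte 1 bit 4; 12 bits remain
Read 2: bits[12:17] width=5 -> value=8 (bin 01000); offset now 17 = byte 2 bit 1; 7 bits remain
Read 3: bits[17:21] width=4 -> value=15 (bin 1111); offset now 21 = byte 2 bit 5; 3 bits remain
Read 4: bits[21:24] width=3 -> value=5 (bin 101); offset now 24 = byte 3 bit 0; 0 bits remain

Answer: 788 8 15 5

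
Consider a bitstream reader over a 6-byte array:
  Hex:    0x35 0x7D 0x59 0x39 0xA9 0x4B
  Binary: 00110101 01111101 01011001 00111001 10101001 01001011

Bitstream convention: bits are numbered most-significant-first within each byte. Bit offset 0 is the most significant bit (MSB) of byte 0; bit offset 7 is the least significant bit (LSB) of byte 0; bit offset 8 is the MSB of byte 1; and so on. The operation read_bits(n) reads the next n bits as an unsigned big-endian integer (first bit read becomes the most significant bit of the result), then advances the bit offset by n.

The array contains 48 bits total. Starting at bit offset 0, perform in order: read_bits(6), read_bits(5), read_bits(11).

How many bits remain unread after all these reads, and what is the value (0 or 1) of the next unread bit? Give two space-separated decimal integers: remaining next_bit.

Answer: 26 0

Derivation:
Read 1: bits[0:6] width=6 -> value=13 (bin 001101); offset now 6 = byte 0 bit 6; 42 bits remain
Read 2: bits[6:11] width=5 -> value=11 (bin 01011); offset now 11 = byte 1 bit 3; 37 bits remain
Read 3: bits[11:22] width=11 -> value=1878 (bin 11101010110); offset now 22 = byte 2 bit 6; 26 bits remain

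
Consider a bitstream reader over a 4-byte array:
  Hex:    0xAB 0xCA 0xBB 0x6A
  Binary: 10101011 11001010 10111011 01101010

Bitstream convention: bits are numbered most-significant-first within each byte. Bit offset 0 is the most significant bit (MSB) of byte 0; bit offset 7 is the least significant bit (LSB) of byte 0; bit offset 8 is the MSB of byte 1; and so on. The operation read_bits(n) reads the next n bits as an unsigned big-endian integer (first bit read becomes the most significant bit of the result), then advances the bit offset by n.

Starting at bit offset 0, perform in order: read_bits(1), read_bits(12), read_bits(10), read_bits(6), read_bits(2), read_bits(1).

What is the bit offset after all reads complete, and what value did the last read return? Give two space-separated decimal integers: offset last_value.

Answer: 32 0

Derivation:
Read 1: bits[0:1] width=1 -> value=1 (bin 1); offset now 1 = byte 0 bit 1; 31 bits remain
Read 2: bits[1:13] width=12 -> value=1401 (bin 010101111001); offset now 13 = byte 1 bit 5; 19 bits remain
Read 3: bits[13:23] width=10 -> value=349 (bin 0101011101); offset now 23 = byte 2 bit 7; 9 bits remain
Read 4: bits[23:29] width=6 -> value=45 (bin 101101); offset now 29 = byte 3 bit 5; 3 bits remain
Read 5: bits[29:31] width=2 -> value=1 (bin 01); offset now 31 = byte 3 bit 7; 1 bits remain
Read 6: bits[31:32] width=1 -> value=0 (bin 0); offset now 32 = byte 4 bit 0; 0 bits remain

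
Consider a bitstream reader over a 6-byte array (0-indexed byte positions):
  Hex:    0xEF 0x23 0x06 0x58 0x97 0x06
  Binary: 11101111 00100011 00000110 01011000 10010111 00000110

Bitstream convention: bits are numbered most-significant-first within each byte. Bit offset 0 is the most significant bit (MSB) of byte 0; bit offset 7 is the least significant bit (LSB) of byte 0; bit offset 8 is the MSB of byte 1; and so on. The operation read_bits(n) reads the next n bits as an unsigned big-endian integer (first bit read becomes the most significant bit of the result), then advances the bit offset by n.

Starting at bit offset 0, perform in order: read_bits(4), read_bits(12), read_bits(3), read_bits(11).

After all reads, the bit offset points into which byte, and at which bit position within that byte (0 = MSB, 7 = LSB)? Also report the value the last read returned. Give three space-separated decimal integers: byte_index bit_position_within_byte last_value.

Read 1: bits[0:4] width=4 -> value=14 (bin 1110); offset now 4 = byte 0 bit 4; 44 bits remain
Read 2: bits[4:16] width=12 -> value=3875 (bin 111100100011); offset now 16 = byte 2 bit 0; 32 bits remain
Read 3: bits[16:19] width=3 -> value=0 (bin 000); offset now 19 = byte 2 bit 3; 29 bits remain
Read 4: bits[19:30] width=11 -> value=406 (bin 00110010110); offset now 30 = byte 3 bit 6; 18 bits remain

Answer: 3 6 406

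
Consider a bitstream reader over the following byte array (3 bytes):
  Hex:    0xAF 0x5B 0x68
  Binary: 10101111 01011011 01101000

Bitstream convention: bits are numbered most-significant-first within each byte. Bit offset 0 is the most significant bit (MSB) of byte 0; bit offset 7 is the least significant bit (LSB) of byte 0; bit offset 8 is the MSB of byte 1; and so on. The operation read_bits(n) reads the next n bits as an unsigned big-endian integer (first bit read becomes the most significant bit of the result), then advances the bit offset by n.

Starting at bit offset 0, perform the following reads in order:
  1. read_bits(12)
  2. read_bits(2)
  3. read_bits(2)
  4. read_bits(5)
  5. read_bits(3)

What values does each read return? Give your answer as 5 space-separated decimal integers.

Answer: 2805 2 3 13 0

Derivation:
Read 1: bits[0:12] width=12 -> value=2805 (bin 101011110101); offset now 12 = byte 1 bit 4; 12 bits remain
Read 2: bits[12:14] width=2 -> value=2 (bin 10); offset now 14 = byte 1 bit 6; 10 bits remain
Read 3: bits[14:16] width=2 -> value=3 (bin 11); offset now 16 = byte 2 bit 0; 8 bits remain
Read 4: bits[16:21] width=5 -> value=13 (bin 01101); offset now 21 = byte 2 bit 5; 3 bits remain
Read 5: bits[21:24] width=3 -> value=0 (bin 000); offset now 24 = byte 3 bit 0; 0 bits remain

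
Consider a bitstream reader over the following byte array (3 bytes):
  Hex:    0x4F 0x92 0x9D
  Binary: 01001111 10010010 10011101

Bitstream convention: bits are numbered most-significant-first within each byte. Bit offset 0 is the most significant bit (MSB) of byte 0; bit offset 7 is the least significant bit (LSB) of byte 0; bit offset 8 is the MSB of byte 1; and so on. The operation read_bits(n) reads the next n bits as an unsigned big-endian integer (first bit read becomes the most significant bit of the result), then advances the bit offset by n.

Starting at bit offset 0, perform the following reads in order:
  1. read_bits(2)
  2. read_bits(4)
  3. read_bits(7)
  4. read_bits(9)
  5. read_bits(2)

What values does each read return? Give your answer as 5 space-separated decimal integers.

Read 1: bits[0:2] width=2 -> value=1 (bin 01); offset now 2 = byte 0 bit 2; 22 bits remain
Read 2: bits[2:6] width=4 -> value=3 (bin 0011); offset now 6 = byte 0 bit 6; 18 bits remain
Read 3: bits[6:13] width=7 -> value=114 (bin 1110010); offset now 13 = byte 1 bit 5; 11 bits remain
Read 4: bits[13:22] width=9 -> value=167 (bin 010100111); offset now 22 = byte 2 bit 6; 2 bits remain
Read 5: bits[22:24] width=2 -> value=1 (bin 01); offset now 24 = byte 3 bit 0; 0 bits remain

Answer: 1 3 114 167 1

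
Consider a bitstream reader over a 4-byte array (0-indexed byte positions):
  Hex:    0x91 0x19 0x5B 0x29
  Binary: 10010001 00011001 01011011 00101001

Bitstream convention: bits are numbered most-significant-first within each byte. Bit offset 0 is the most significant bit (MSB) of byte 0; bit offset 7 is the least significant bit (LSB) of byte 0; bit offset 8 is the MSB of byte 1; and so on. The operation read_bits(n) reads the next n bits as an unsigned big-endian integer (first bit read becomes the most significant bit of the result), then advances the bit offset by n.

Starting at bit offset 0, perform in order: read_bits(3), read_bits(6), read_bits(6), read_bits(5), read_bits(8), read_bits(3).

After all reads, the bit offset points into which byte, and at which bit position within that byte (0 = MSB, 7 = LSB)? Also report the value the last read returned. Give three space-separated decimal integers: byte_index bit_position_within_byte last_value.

Answer: 3 7 4

Derivation:
Read 1: bits[0:3] width=3 -> value=4 (bin 100); offset now 3 = byte 0 bit 3; 29 bits remain
Read 2: bits[3:9] width=6 -> value=34 (bin 100010); offset now 9 = byte 1 bit 1; 23 bits remain
Read 3: bits[9:15] width=6 -> value=12 (bin 001100); offset now 15 = byte 1 bit 7; 17 bits remain
Read 4: bits[15:20] width=5 -> value=21 (bin 10101); offset now 20 = byte 2 bit 4; 12 bits remain
Read 5: bits[20:28] width=8 -> value=178 (bin 10110010); offset now 28 = byte 3 bit 4; 4 bits remain
Read 6: bits[28:31] width=3 -> value=4 (bin 100); offset now 31 = byte 3 bit 7; 1 bits remain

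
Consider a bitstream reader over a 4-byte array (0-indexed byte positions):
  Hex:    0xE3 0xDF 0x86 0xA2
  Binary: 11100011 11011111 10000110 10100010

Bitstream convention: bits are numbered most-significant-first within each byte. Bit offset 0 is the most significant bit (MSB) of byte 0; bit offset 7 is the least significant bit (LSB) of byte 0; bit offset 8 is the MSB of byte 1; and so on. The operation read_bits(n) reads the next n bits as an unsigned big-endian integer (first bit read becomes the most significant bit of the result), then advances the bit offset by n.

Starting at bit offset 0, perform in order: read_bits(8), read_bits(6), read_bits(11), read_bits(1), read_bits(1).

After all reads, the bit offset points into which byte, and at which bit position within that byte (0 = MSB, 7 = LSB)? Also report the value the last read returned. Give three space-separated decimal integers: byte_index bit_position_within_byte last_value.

Read 1: bits[0:8] width=8 -> value=227 (bin 11100011); offset now 8 = byte 1 bit 0; 24 bits remain
Read 2: bits[8:14] width=6 -> value=55 (bin 110111); offset now 14 = byte 1 bit 6; 18 bits remain
Read 3: bits[14:25] width=11 -> value=1805 (bin 11100001101); offset now 25 = byte 3 bit 1; 7 bits remain
Read 4: bits[25:26] width=1 -> value=0 (bin 0); offset now 26 = byte 3 bit 2; 6 bits remain
Read 5: bits[26:27] width=1 -> value=1 (bin 1); offset now 27 = byte 3 bit 3; 5 bits remain

Answer: 3 3 1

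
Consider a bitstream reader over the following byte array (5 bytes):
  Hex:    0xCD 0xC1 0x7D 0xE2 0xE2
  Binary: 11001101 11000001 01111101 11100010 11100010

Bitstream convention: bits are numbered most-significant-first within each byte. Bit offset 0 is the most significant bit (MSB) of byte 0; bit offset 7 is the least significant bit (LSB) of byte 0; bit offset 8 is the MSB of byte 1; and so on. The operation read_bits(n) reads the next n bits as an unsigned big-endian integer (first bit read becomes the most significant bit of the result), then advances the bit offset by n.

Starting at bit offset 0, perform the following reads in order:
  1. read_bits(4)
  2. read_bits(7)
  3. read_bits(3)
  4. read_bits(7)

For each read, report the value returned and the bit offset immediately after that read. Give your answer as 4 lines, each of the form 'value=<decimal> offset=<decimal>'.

Read 1: bits[0:4] width=4 -> value=12 (bin 1100); offset now 4 = byte 0 bit 4; 36 bits remain
Read 2: bits[4:11] width=7 -> value=110 (bin 1101110); offset now 11 = byte 1 bit 3; 29 bits remain
Read 3: bits[11:14] width=3 -> value=0 (bin 000); offset now 14 = byte 1 bit 6; 26 bits remain
Read 4: bits[14:21] width=7 -> value=47 (bin 0101111); offset now 21 = byte 2 bit 5; 19 bits remain

Answer: value=12 offset=4
value=110 offset=11
value=0 offset=14
value=47 offset=21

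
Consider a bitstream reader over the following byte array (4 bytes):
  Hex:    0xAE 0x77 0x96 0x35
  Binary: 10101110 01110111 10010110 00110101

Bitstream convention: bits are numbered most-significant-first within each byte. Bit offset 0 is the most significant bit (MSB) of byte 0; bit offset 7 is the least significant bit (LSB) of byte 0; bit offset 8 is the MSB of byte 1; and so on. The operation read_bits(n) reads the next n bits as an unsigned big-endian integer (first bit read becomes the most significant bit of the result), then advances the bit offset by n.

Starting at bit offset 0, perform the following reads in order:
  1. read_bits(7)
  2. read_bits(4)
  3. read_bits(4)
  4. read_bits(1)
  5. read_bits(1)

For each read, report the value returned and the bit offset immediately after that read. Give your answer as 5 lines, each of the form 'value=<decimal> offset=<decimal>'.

Read 1: bits[0:7] width=7 -> value=87 (bin 1010111); offset now 7 = byte 0 bit 7; 25 bits remain
Read 2: bits[7:11] width=4 -> value=3 (bin 0011); offset now 11 = byte 1 bit 3; 21 bits remain
Read 3: bits[11:15] width=4 -> value=11 (bin 1011); offset now 15 = byte 1 bit 7; 17 bits remain
Read 4: bits[15:16] width=1 -> value=1 (bin 1); offset now 16 = byte 2 bit 0; 16 bits remain
Read 5: bits[16:17] width=1 -> value=1 (bin 1); offset now 17 = byte 2 bit 1; 15 bits remain

Answer: value=87 offset=7
value=3 offset=11
value=11 offset=15
value=1 offset=16
value=1 offset=17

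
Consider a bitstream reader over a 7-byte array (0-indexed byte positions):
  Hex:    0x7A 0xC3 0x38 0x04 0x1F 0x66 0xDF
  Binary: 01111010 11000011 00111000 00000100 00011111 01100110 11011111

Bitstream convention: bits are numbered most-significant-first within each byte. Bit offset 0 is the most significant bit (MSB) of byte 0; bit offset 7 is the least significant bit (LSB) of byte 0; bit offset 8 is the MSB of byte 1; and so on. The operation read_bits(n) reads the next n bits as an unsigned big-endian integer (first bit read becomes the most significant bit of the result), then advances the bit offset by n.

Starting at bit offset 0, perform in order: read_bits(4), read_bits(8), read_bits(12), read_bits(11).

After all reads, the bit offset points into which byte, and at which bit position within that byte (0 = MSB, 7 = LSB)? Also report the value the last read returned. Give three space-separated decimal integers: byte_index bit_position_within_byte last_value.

Answer: 4 3 32

Derivation:
Read 1: bits[0:4] width=4 -> value=7 (bin 0111); offset now 4 = byte 0 bit 4; 52 bits remain
Read 2: bits[4:12] width=8 -> value=172 (bin 10101100); offset now 12 = byte 1 bit 4; 44 bits remain
Read 3: bits[12:24] width=12 -> value=824 (bin 001100111000); offset now 24 = byte 3 bit 0; 32 bits remain
Read 4: bits[24:35] width=11 -> value=32 (bin 00000100000); offset now 35 = byte 4 bit 3; 21 bits remain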